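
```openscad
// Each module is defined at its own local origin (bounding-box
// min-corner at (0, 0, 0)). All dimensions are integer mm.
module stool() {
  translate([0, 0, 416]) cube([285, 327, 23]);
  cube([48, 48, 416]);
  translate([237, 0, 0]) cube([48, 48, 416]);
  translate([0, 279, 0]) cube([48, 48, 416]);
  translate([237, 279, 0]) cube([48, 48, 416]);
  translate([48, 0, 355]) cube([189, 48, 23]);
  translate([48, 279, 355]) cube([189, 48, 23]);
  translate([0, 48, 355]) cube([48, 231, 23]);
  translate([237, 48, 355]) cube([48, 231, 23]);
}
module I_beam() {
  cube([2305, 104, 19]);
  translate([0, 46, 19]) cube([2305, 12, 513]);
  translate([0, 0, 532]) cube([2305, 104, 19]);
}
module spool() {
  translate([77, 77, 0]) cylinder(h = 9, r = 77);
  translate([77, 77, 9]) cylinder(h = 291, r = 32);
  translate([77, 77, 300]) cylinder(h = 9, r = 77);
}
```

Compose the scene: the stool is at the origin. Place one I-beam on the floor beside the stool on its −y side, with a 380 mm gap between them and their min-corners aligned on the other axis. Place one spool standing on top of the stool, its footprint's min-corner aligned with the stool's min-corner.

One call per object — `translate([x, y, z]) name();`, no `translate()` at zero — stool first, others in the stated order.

stool();
translate([0, -484, 0]) I_beam();
translate([0, 0, 439]) spool();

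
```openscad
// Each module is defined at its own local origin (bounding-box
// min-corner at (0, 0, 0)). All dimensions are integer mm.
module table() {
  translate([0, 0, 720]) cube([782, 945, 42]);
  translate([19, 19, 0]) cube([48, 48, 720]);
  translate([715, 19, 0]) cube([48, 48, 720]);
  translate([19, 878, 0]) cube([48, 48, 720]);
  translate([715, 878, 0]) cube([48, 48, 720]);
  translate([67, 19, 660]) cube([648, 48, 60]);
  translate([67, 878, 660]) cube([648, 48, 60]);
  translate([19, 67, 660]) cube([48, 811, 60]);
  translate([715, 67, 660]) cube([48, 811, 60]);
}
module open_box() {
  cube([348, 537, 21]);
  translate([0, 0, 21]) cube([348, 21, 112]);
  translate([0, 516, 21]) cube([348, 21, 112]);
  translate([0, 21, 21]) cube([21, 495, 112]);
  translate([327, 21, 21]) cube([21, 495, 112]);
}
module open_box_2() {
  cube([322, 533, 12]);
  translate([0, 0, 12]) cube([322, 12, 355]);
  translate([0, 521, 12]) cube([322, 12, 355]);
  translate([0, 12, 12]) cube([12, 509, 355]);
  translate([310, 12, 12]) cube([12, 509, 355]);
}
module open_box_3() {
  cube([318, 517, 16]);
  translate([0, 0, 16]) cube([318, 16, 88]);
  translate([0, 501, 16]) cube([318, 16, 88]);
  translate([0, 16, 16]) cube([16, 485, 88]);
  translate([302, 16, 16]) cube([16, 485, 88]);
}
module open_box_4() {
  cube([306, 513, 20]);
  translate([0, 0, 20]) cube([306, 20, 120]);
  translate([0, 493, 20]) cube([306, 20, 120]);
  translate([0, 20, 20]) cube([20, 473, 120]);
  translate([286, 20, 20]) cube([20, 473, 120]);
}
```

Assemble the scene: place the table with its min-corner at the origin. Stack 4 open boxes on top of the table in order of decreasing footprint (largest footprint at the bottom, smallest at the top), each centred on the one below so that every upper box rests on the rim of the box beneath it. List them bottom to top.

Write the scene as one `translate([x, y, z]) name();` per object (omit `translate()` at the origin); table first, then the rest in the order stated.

table();
translate([217, 204, 762]) open_box();
translate([230, 206, 895]) open_box_2();
translate([232, 214, 1262]) open_box_3();
translate([238, 216, 1366]) open_box_4();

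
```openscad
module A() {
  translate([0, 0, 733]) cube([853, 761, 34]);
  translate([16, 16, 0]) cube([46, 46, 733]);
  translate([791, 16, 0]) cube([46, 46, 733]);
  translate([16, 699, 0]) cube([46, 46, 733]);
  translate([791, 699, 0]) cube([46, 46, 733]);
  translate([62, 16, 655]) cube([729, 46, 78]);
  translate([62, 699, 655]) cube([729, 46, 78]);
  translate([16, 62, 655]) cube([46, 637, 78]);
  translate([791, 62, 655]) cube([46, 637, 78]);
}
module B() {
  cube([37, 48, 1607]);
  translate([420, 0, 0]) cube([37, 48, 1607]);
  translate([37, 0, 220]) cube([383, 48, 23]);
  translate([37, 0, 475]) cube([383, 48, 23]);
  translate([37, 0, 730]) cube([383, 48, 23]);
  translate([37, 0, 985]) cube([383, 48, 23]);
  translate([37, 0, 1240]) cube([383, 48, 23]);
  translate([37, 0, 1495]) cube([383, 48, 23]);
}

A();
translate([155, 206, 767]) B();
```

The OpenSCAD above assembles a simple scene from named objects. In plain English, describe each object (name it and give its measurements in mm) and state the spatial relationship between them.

A is a rectangular dining table. The top is 853×761×34 mm with its upper surface at z = 767 mm. It stands on four 46×46 mm square legs, each inset 16 mm from the nearest pair of top edges, running from the floor to the underside of the top. Four apron rails, 46 mm thick and 78 mm tall, run between adjacent legs with their top edges flush with the underside of the top and their outer faces flush with the legs' outer faces.

B is a straight ladder. Two 37×48 mm vertical rails, 1607 mm tall, stand 457 mm apart (outside-to-outside) with their front faces coplanar on the −y side. 6 rungs, each 48 mm deep and 23 mm tall, span between the inner faces of the rails, front faces flush with the rails. The lowest rung's underside is at z = 220 mm and rungs are spaced 255 mm apart (underside to underside).

The ladder is on top of the table.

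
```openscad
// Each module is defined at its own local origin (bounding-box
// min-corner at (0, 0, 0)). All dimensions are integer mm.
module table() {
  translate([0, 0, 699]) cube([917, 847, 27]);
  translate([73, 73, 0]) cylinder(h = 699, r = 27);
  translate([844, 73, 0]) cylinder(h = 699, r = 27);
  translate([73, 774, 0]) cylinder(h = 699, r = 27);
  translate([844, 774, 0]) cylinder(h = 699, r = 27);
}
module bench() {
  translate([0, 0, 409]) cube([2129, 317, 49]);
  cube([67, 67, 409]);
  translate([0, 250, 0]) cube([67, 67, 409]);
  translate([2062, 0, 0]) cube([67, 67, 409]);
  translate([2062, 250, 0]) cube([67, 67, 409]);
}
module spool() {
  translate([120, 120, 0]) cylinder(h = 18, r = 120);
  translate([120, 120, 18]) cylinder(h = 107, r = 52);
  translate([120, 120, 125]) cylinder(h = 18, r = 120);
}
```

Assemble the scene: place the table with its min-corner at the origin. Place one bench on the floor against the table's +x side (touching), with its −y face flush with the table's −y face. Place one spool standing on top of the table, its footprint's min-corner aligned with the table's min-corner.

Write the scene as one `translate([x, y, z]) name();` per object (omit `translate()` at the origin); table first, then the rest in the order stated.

table();
translate([917, 0, 0]) bench();
translate([0, 0, 726]) spool();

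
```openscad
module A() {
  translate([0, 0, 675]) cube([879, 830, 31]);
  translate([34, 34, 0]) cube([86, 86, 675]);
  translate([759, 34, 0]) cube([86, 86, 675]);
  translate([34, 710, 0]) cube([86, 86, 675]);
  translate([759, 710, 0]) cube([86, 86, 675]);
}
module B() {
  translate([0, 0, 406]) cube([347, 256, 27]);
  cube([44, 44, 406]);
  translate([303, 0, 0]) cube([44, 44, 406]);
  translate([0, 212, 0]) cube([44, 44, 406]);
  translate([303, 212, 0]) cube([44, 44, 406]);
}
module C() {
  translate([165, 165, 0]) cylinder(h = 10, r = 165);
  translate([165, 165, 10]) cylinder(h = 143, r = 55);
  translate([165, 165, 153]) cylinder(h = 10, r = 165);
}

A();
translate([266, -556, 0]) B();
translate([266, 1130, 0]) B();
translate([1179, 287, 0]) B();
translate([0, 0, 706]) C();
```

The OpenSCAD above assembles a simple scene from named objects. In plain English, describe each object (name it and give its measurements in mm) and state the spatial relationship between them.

A is a table with a 879×830 mm rectangular top, 31 mm thick, top surface at z = 706 mm, supported by four 86×86 mm square legs, each inset 34 mm from the nearest pair of top edges, running from the floor.

B is a four-legged stool. The seat is 347×256 mm, 27 mm thick, top at z = 433 mm. It stands on four square legs, each 44×44 mm in cross-section, from z = 0 to the seat underside, each flush with a corner of the seat.

C is a spool: two coaxial disc flanges of radius 165 mm and thickness 10 mm, joined by a core cylinder of radius 55 mm and height 143 mm. The lower flange rests on z = 0 and the three cylinders share a vertical axis.

Three stools sit around the table at the −y, +y, +x sides. The spool is on top of the table.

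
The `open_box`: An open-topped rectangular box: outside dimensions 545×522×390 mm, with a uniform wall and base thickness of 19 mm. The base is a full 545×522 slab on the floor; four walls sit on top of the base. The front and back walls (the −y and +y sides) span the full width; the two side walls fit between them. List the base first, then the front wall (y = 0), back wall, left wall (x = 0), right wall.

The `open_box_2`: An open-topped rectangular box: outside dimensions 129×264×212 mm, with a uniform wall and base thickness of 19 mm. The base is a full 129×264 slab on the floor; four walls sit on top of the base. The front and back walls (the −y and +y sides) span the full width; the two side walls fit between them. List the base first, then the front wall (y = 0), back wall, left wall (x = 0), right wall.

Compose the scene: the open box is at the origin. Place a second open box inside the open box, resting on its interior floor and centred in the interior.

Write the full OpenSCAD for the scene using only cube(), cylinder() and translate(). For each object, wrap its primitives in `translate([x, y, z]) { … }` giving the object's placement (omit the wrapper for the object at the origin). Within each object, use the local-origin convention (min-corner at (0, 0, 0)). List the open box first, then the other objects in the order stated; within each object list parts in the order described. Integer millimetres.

cube([545, 522, 19]);
translate([0, 0, 19]) cube([545, 19, 371]);
translate([0, 503, 19]) cube([545, 19, 371]);
translate([0, 19, 19]) cube([19, 484, 371]);
translate([526, 19, 19]) cube([19, 484, 371]);
translate([208, 129, 19]) {
  cube([129, 264, 19]);
  translate([0, 0, 19]) cube([129, 19, 193]);
  translate([0, 245, 19]) cube([129, 19, 193]);
  translate([0, 19, 19]) cube([19, 226, 193]);
  translate([110, 19, 19]) cube([19, 226, 193]);
}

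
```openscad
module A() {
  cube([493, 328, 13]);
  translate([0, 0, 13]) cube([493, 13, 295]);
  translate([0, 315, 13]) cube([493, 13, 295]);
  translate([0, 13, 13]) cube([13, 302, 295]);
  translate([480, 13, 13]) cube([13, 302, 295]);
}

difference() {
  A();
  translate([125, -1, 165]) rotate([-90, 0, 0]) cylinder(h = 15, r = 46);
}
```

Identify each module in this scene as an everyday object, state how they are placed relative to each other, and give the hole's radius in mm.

The subtracted cylinder has r = 46 mm.

A is an open box. The open box has a circular hole through its front wall. The hole's radius is 46 mm.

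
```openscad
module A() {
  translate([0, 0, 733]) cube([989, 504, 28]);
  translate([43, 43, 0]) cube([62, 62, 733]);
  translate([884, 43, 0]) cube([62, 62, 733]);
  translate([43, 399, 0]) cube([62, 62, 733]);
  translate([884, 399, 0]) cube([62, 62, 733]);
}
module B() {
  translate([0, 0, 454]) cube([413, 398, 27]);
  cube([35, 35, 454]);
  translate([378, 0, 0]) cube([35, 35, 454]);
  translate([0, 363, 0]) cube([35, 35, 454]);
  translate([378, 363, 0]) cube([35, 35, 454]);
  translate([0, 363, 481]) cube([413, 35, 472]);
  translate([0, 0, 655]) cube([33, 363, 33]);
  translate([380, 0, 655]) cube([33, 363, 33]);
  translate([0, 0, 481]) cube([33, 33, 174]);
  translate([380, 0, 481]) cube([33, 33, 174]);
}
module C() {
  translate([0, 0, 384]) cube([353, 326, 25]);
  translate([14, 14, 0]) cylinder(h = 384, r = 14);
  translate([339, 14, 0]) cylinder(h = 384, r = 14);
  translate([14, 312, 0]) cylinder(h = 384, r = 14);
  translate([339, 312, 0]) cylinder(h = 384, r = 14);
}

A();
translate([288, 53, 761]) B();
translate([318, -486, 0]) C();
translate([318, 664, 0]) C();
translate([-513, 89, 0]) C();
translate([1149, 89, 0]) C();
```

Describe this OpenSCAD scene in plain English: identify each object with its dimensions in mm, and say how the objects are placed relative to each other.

A is a table: top 989 mm (x) × 504 mm (y), 28 mm thick, upper face at z = 761 mm, on four 62×62 mm square legs, each inset 43 mm from the nearest pair of top edges, running from z = 0 to the bottom of the top.

B is a chair. The seat is a 413×398×27 mm slab with its top at z = 481 mm, on four 35×35 mm corner legs (flush with the seat edges, standing on z = 0). A flat backrest 35 mm thick, 472 mm tall, spans the full seat width and rises from the seat top along its +y edge, rear face flush with the rear of the seat. Two armrests of 33×33 mm section run along each side from the seat's front edge to the front of the backrest, top faces 207 mm above the seat top and outer faces flush with the seat's x-edges; a 33×33 mm post under the front of each armrest stands on the seat at the front corner.

C is a simple wooden stool: a rectangular seat 353 mm (x) by 326 mm (y), 25 mm thick, top face at z = 409 mm, on four round legs, each 28 mm in diameter. The legs rest on z = 0, each leg's axis is inset half a diameter from the nearest pair of seat edges (so the leg's bounding box is flush with the corner).

The chair is on top of the table, centred. Four stools sit around the table at the −y, +y, −x, +x sides.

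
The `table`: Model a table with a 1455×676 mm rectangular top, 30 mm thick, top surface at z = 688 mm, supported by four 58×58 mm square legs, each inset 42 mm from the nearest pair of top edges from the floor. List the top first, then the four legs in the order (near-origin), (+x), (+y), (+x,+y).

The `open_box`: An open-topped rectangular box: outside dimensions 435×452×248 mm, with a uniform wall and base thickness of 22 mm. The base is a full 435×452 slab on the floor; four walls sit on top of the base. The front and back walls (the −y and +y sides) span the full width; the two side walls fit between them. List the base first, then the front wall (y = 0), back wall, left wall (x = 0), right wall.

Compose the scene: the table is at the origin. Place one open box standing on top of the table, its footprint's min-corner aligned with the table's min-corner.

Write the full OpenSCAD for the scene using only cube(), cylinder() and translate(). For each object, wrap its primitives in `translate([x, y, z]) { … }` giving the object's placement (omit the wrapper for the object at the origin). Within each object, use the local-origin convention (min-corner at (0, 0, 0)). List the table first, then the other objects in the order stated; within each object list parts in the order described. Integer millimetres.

translate([0, 0, 658]) cube([1455, 676, 30]);
translate([42, 42, 0]) cube([58, 58, 658]);
translate([1355, 42, 0]) cube([58, 58, 658]);
translate([42, 576, 0]) cube([58, 58, 658]);
translate([1355, 576, 0]) cube([58, 58, 658]);
translate([0, 0, 688]) {
  cube([435, 452, 22]);
  translate([0, 0, 22]) cube([435, 22, 226]);
  translate([0, 430, 22]) cube([435, 22, 226]);
  translate([0, 22, 22]) cube([22, 408, 226]);
  translate([413, 22, 22]) cube([22, 408, 226]);
}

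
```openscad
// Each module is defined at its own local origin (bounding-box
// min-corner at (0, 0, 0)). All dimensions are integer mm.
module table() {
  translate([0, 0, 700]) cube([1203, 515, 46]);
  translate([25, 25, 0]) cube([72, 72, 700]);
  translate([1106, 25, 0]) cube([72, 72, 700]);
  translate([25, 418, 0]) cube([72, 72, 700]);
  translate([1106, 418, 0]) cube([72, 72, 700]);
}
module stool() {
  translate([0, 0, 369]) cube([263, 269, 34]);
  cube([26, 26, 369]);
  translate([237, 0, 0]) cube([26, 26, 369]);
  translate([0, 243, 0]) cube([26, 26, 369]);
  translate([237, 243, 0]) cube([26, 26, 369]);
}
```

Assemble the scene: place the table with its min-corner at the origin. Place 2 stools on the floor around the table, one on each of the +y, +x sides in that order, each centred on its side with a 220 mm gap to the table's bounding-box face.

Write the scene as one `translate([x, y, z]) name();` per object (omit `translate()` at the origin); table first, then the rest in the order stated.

table();
translate([470, 735, 0]) stool();
translate([1423, 123, 0]) stool();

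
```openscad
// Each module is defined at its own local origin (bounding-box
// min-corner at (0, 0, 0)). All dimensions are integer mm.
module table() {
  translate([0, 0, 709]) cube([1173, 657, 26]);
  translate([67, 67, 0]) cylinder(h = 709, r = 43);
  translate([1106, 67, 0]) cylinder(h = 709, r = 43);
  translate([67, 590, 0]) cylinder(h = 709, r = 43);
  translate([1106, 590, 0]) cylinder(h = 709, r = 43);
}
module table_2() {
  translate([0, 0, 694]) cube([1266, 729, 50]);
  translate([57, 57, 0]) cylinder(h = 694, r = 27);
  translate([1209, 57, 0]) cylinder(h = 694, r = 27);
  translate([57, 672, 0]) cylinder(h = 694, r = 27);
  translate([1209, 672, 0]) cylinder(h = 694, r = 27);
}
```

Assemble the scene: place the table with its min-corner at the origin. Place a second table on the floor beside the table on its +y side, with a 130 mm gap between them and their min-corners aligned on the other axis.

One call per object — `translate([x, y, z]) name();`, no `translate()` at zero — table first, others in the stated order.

table();
translate([0, 787, 0]) table_2();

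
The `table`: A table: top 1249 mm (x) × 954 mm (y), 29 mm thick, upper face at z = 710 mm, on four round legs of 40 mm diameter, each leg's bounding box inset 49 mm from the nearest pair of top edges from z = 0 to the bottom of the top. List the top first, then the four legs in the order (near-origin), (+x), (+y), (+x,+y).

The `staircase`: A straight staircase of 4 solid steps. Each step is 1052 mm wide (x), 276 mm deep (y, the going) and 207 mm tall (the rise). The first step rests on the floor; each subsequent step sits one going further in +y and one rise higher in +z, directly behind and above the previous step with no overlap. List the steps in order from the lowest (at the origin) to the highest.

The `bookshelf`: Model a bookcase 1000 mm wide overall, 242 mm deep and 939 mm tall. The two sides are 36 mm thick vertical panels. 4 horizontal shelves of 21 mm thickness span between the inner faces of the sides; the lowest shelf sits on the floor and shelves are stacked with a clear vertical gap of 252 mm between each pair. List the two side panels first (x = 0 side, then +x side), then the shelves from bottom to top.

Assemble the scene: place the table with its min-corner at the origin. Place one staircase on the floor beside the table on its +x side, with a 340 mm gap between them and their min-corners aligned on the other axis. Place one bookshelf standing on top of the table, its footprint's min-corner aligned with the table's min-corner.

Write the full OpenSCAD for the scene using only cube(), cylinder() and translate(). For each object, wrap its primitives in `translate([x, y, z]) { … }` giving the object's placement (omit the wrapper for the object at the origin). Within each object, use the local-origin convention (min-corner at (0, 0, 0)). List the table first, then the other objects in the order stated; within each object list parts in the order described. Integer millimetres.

translate([0, 0, 681]) cube([1249, 954, 29]);
translate([69, 69, 0]) cylinder(h = 681, r = 20);
translate([1180, 69, 0]) cylinder(h = 681, r = 20);
translate([69, 885, 0]) cylinder(h = 681, r = 20);
translate([1180, 885, 0]) cylinder(h = 681, r = 20);
translate([1589, 0, 0]) {
  cube([1052, 276, 207]);
  translate([0, 276, 207]) cube([1052, 276, 207]);
  translate([0, 552, 414]) cube([1052, 276, 207]);
  translate([0, 828, 621]) cube([1052, 276, 207]);
}
translate([0, 0, 710]) {
  cube([36, 242, 939]);
  translate([964, 0, 0]) cube([36, 242, 939]);
  translate([36, 0, 0]) cube([928, 242, 21]);
  translate([36, 0, 273]) cube([928, 242, 21]);
  translate([36, 0, 546]) cube([928, 242, 21]);
  translate([36, 0, 819]) cube([928, 242, 21]);
}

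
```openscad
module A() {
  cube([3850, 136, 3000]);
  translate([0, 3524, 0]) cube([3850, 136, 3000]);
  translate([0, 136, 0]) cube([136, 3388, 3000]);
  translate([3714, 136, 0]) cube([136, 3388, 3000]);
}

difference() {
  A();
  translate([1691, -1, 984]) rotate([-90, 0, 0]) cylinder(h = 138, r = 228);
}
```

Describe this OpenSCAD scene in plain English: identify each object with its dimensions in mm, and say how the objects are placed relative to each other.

A is the wall frame of a small rectangular building: four walls, each 3000 mm tall and 136 mm thick, enclosing a footprint 3850 mm (x) by 3660 mm (y) outside-to-outside, with no floor or roof. The front and back walls (the −y and +y sides) span the full width; the two side walls fit between them.

The house frame has a circular hole of radius 228 mm through its front wall, centred at (x = 1691, z = 984).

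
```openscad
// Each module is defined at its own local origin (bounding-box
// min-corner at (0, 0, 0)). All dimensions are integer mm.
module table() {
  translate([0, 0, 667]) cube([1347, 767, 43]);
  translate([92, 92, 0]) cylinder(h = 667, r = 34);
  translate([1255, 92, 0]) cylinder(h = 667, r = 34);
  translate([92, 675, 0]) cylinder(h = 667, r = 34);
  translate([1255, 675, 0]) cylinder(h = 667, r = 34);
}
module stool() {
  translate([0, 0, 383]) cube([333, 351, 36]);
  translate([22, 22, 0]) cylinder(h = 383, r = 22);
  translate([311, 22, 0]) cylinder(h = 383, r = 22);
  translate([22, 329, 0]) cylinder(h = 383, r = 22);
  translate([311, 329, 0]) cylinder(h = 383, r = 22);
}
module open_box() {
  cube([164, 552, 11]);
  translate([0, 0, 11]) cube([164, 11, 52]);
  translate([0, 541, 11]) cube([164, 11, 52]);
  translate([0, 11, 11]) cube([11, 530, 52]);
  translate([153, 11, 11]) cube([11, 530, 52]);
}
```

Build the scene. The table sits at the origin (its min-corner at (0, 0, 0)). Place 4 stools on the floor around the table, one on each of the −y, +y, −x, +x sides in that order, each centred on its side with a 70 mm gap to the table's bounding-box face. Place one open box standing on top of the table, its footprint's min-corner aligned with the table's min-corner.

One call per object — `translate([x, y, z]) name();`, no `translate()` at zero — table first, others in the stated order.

table();
translate([507, -421, 0]) stool();
translate([507, 837, 0]) stool();
translate([-403, 208, 0]) stool();
translate([1417, 208, 0]) stool();
translate([0, 0, 710]) open_box();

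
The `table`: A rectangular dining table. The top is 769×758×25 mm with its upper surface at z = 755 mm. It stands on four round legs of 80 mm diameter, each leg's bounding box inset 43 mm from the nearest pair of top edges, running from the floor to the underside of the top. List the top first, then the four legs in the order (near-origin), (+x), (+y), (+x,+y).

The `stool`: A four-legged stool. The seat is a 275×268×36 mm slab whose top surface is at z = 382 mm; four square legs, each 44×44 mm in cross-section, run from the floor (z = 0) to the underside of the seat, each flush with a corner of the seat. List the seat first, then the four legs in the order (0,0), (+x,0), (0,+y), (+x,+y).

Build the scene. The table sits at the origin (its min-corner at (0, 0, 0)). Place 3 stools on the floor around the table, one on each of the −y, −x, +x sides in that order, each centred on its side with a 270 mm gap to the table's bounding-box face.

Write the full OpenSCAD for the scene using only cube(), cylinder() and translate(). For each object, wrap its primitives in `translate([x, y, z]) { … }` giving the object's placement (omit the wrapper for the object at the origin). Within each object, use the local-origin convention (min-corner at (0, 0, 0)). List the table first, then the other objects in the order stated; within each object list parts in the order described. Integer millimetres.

translate([0, 0, 730]) cube([769, 758, 25]);
translate([83, 83, 0]) cylinder(h = 730, r = 40);
translate([686, 83, 0]) cylinder(h = 730, r = 40);
translate([83, 675, 0]) cylinder(h = 730, r = 40);
translate([686, 675, 0]) cylinder(h = 730, r = 40);
translate([247, -538, 0]) {
  translate([0, 0, 346]) cube([275, 268, 36]);
  cube([44, 44, 346]);
  translate([231, 0, 0]) cube([44, 44, 346]);
  translate([0, 224, 0]) cube([44, 44, 346]);
  translate([231, 224, 0]) cube([44, 44, 346]);
}
translate([-545, 245, 0]) {
  translate([0, 0, 346]) cube([275, 268, 36]);
  cube([44, 44, 346]);
  translate([231, 0, 0]) cube([44, 44, 346]);
  translate([0, 224, 0]) cube([44, 44, 346]);
  translate([231, 224, 0]) cube([44, 44, 346]);
}
translate([1039, 245, 0]) {
  translate([0, 0, 346]) cube([275, 268, 36]);
  cube([44, 44, 346]);
  translate([231, 0, 0]) cube([44, 44, 346]);
  translate([0, 224, 0]) cube([44, 44, 346]);
  translate([231, 224, 0]) cube([44, 44, 346]);
}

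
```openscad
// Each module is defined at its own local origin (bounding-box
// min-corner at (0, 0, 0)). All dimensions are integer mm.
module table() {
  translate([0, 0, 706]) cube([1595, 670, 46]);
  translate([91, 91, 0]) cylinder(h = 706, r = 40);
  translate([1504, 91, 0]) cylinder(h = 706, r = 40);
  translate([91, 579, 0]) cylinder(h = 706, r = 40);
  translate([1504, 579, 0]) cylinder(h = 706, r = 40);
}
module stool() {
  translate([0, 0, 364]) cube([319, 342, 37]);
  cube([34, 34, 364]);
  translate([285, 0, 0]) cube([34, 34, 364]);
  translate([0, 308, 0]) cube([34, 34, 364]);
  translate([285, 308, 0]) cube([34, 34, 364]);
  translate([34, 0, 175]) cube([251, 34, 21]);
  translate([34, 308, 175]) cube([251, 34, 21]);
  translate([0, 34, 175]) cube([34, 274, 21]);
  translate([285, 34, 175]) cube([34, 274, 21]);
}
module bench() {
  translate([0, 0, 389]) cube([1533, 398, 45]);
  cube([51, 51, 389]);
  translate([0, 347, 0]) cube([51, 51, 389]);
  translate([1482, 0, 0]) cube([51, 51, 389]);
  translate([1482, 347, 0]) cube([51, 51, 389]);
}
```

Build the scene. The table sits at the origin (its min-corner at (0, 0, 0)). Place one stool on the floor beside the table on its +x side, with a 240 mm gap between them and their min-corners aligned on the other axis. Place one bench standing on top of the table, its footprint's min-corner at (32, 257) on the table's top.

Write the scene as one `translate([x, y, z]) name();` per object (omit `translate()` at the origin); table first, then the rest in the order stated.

table();
translate([1835, 0, 0]) stool();
translate([32, 257, 752]) bench();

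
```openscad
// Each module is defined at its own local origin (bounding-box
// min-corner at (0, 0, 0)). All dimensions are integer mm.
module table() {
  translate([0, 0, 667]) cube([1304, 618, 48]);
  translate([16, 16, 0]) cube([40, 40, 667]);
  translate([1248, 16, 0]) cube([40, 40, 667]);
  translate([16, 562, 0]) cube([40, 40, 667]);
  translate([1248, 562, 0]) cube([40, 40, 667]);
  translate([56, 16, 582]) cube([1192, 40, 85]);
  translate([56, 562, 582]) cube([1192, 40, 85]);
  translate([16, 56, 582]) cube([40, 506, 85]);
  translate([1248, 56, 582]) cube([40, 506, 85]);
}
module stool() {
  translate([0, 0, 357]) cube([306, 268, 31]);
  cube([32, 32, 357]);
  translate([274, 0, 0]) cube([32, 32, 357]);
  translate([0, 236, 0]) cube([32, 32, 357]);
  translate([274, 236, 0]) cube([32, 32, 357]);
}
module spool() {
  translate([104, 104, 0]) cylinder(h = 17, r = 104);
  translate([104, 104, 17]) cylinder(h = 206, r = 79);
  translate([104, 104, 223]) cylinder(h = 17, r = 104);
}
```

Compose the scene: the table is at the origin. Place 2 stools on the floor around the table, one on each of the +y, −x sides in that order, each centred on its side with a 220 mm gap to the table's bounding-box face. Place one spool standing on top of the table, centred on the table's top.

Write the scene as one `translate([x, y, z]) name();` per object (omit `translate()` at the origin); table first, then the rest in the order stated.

table();
translate([499, 838, 0]) stool();
translate([-526, 175, 0]) stool();
translate([548, 205, 715]) spool();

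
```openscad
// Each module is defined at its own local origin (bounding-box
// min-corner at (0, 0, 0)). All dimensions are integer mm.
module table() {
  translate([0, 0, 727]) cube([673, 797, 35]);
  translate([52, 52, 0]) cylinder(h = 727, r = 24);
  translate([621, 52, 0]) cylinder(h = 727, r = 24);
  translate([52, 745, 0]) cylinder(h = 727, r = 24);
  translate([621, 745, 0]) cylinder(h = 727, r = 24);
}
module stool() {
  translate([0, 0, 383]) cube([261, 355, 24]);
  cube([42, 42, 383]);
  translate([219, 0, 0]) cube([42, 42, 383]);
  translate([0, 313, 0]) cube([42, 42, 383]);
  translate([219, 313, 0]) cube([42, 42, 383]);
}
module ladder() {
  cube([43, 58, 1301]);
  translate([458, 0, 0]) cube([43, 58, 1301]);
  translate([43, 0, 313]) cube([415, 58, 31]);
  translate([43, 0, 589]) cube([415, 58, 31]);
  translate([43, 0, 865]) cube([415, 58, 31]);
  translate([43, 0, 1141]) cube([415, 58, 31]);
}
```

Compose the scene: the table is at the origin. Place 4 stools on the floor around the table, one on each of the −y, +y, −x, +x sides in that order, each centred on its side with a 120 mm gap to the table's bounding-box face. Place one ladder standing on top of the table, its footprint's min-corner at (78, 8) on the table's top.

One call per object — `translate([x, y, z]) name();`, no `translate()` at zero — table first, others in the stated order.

table();
translate([206, -475, 0]) stool();
translate([206, 917, 0]) stool();
translate([-381, 221, 0]) stool();
translate([793, 221, 0]) stool();
translate([78, 8, 762]) ladder();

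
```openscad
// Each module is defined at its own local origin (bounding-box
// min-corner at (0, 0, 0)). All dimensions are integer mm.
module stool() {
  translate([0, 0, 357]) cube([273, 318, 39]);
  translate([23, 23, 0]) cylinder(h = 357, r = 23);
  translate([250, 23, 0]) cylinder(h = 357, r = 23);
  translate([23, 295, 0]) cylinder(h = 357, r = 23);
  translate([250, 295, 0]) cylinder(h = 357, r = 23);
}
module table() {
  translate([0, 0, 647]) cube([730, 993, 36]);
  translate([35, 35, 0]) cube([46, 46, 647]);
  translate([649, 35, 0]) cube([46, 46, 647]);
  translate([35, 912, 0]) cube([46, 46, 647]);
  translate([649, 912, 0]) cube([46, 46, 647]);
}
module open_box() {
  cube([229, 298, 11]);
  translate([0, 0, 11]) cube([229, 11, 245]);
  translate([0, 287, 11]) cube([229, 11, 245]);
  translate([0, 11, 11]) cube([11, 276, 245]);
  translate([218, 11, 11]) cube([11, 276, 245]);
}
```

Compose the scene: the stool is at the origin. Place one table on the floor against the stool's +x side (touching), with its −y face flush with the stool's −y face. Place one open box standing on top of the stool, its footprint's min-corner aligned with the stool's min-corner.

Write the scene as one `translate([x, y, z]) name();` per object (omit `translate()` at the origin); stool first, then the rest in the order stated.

stool();
translate([273, 0, 0]) table();
translate([0, 0, 396]) open_box();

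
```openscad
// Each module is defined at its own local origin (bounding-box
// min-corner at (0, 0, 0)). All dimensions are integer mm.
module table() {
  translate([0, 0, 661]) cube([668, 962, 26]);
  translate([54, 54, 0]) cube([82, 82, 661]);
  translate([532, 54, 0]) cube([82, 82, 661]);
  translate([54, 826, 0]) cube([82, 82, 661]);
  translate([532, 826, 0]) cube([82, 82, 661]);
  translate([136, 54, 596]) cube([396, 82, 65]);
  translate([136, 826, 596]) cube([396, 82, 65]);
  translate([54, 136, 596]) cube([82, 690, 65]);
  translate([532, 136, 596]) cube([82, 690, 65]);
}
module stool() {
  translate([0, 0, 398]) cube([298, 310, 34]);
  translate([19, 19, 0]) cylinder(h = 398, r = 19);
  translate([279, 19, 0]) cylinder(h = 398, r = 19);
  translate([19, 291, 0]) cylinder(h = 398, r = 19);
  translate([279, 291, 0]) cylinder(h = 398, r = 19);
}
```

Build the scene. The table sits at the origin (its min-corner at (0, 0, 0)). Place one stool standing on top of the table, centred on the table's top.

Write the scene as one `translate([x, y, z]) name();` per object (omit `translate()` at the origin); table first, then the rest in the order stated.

table();
translate([185, 326, 687]) stool();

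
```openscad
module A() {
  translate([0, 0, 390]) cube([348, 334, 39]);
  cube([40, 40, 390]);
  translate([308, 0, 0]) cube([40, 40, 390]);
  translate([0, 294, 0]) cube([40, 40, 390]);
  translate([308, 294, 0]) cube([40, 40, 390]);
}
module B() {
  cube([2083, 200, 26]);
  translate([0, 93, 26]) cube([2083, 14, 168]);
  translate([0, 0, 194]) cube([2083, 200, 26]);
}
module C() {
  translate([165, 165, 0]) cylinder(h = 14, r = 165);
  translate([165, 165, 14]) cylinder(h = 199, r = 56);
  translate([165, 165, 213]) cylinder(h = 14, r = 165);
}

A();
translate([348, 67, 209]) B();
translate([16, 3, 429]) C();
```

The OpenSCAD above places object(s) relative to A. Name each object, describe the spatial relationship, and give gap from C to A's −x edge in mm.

The spool's min-x is at 16; the stool's min-x is 0; gap = 16 mm.

A is a stool. B is an I-beam. C is a spool. The I-beam is beside the stool with their tops flush at z = 429. The spool is on top of the stool. The gap from the spool to the stool's −x edge is 16 mm.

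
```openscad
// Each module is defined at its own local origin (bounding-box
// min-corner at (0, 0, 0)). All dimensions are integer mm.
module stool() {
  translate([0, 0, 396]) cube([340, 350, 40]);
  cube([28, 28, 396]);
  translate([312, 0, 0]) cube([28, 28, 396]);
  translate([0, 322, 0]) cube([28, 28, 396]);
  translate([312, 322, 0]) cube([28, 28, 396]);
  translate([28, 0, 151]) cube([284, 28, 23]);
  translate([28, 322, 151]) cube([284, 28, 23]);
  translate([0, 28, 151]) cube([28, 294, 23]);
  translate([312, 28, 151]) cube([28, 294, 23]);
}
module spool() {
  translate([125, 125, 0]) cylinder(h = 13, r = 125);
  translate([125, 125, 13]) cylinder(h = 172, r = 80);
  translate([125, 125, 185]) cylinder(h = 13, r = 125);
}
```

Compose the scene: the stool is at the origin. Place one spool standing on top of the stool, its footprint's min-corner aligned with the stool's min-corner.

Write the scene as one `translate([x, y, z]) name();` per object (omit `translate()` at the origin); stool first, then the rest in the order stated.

stool();
translate([0, 0, 436]) spool();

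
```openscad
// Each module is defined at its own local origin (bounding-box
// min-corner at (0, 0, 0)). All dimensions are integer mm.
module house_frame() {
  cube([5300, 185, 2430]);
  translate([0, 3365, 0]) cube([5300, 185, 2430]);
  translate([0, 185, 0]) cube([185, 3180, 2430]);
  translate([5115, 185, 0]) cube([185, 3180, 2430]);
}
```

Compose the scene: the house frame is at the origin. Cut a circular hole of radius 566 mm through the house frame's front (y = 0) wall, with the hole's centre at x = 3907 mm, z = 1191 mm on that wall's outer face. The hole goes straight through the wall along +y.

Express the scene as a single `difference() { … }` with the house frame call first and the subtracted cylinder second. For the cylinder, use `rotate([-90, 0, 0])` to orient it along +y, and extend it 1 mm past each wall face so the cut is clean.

difference() {
  house_frame();
  translate([3907, -1, 1191]) rotate([-90, 0, 0]) cylinder(h = 187, r = 566);
}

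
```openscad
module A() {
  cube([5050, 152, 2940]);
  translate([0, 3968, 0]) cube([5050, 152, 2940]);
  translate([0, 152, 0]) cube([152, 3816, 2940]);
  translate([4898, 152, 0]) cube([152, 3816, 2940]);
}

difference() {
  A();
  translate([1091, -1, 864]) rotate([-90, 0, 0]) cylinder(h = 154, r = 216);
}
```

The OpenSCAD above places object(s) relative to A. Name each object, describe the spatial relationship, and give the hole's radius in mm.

The subtracted cylinder has r = 216 mm.

A is a house frame. The house frame has a circular hole through its front wall. The hole's radius is 216 mm.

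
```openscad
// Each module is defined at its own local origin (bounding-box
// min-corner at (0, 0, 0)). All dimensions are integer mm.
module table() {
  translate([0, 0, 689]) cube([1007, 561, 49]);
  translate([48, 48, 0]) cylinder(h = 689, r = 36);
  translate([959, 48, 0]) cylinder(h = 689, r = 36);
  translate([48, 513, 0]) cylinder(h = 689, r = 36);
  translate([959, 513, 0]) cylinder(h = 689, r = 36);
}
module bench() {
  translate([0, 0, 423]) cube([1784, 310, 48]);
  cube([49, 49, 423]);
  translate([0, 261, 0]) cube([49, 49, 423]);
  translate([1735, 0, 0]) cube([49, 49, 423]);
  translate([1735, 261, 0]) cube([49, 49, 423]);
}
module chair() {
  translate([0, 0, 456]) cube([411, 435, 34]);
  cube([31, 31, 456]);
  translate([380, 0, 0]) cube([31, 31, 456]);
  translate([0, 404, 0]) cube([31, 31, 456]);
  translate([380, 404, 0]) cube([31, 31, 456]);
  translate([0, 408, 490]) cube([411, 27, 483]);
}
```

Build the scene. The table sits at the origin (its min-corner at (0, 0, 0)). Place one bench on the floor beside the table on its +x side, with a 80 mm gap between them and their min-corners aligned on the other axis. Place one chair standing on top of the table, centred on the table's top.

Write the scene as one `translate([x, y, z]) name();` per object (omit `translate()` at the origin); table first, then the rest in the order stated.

table();
translate([1087, 0, 0]) bench();
translate([298, 63, 738]) chair();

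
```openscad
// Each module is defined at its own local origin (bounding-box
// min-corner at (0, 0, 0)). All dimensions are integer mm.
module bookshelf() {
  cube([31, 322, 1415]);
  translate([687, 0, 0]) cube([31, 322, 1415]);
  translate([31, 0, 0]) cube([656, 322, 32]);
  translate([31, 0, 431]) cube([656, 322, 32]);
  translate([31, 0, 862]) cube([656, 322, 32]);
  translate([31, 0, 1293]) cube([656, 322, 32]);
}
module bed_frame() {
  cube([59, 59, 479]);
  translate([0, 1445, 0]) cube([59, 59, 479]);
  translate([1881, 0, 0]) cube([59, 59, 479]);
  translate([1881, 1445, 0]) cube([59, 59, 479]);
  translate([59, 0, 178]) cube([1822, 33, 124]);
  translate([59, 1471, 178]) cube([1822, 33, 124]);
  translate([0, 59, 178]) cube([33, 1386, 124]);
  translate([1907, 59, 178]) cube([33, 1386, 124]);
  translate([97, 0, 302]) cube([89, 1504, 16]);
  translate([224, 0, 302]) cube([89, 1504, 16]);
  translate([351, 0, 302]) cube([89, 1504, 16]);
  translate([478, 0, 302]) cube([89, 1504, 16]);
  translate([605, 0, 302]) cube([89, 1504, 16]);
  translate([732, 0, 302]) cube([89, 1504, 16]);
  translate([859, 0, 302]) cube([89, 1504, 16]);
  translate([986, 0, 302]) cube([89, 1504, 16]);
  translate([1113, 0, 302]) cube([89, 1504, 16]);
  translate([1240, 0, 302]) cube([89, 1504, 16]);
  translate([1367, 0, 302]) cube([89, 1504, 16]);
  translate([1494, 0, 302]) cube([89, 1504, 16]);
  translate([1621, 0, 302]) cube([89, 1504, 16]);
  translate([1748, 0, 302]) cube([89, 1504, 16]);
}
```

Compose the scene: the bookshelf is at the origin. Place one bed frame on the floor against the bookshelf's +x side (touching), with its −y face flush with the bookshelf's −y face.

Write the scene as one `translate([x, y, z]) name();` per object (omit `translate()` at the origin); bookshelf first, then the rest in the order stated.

bookshelf();
translate([718, 0, 0]) bed_frame();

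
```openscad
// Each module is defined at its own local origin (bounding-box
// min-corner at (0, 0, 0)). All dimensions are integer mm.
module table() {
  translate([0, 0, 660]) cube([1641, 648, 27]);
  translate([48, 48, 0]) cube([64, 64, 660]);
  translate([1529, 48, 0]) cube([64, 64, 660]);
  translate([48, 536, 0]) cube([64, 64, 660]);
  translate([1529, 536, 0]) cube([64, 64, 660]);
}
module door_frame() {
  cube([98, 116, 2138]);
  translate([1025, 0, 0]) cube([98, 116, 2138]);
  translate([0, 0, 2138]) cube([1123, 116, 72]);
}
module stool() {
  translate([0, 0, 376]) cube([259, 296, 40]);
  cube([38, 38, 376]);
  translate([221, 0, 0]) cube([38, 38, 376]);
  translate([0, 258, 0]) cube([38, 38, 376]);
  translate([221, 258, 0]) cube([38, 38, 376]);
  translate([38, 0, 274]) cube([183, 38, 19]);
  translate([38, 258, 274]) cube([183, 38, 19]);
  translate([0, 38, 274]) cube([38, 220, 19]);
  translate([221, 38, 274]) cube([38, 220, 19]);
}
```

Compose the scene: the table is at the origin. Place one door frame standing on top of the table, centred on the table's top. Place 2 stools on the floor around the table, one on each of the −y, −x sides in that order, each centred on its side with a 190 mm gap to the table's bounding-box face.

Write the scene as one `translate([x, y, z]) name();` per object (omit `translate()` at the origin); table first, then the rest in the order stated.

table();
translate([259, 266, 687]) door_frame();
translate([691, -486, 0]) stool();
translate([-449, 176, 0]) stool();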